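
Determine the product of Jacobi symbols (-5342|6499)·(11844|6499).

By multiplicativity, (-5342·11844|6499) = (-5342|6499)·(11844|6499).
First factor (-5342|6499):
Reduce the numerator: -5342 ≡ 1157 (mod 6499), so (-5342|6499) = (1157|6499).
1157 ≡ 1 (mod 4), so quadratic reciprocity gives (1157|6499) = (6499|1157). Reduce: 6499 ≡ 714 (mod 1157). Now have (714|1157).
Factor out 2: 714 = 2·357. Since 1157 ≡ 5 (mod 8), (2|1157) = -1. Now have -(357|1157).
357 ≡ 1 (mod 4), so quadratic reciprocity gives (357|1157) = (1157|357). Reduce: 1157 ≡ 86 (mod 357). Now have -(86|357).
Factor out 2: 86 = 2·43. Since 357 ≡ 5 (mod 8), (2|357) = -1. Now have (43|357).
357 ≡ 1 (mod 4), so quadratic reciprocity gives (43|357) = (357|43). Reduce: 357 ≡ 13 (mod 43). Now have (13|43).
13 ≡ 1 (mod 4), so quadratic reciprocity gives (13|43) = (43|13). Reduce: 43 ≡ 4 (mod 13). Now have (4|13).
Factor out 2: 4 = 2^2. Since 13 ≡ 5 (mod 8), (2|13) = -1, and (2|13)^2 = +1. Now have (1|13).
(1|13) = 1. Collecting the sign factors: 1.
Second factor (11844|6499):
Reduce the numerator: 11844 ≡ 5345 (mod 6499), so (11844|6499) = (5345|6499).
5345 ≡ 1 (mod 4), so quadratic reciprocity gives (5345|6499) = (6499|5345). Reduce: 6499 ≡ 1154 (mod 5345). Now have (1154|5345).
Factor out 2: 1154 = 2·577. Since 5345 ≡ 1 (mod 8), (2|5345) = +1. Now have (577|5345).
577 ≡ 1 (mod 4), so quadratic reciprocity gives (577|5345) = (5345|577). Reduce: 5345 ≡ 152 (mod 577). Now have (152|577).
Factor out 2: 152 = 2^3·19. Since 577 ≡ 1 (mod 8), (2|577) = +1, and (2|577)^3 = +1. Now have (19|577).
577 ≡ 1 (mod 4), so quadratic reciprocity gives (19|577) = (577|19). Reduce: 577 ≡ 7 (mod 19). Now have (7|19).
Both 7 ≡ 3 and 19 ≡ 3 (mod 4), so reciprocity gives (7|19) = -(19|7). Reduce: 19 ≡ 5 (mod 7). Now have -(5|7).
5 ≡ 1 (mod 4), so quadratic reciprocity gives (5|7) = (7|5). Reduce: 7 ≡ 2 (mod 5). Now have -(2|5).
Factor out 2: 2 = 2. Since 5 ≡ 5 (mod 8), (2|5) = -1. Now have (1|5).
(1|5) = 1. Collecting the sign factors: 1.
Product: (1)·(1) = 1.

1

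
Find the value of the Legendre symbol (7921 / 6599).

(7921 / 6599)
  = (1322 / 6599)    [7921 ≡ 1322 mod 6599]
  = (661 / 6599)    [6599 ≡ 7 mod 8 ⇒ (2 / 6599) = +1]
  = (6599 / 661)    [QR: 661 ≡ 1 mod 4, sign kept]
  = (650 / 661)    [6599 ≡ 650 mod 661]
  = -(325 / 661)    [661 ≡ 5 mod 8 ⇒ (2 / 661) = -1]
  = -(661 / 325)    [QR: 325 ≡ 1 mod 4, sign kept]
  = -(11 / 325)    [661 ≡ 11 mod 325]
  = -(325 / 11)    [QR: 325 ≡ 1 mod 4, sign kept]
  = -(6 / 11)    [325 ≡ 6 mod 11]
  = (3 / 11)    [11 ≡ 3 mod 8 ⇒ (2 / 11) = -1]
  = -(11 / 3)    [QR: both ≡ 3 mod 4, sign flips]
  = -(2 / 3)    [11 ≡ 2 mod 3]
  = (1 / 3)    [3 ≡ 3 mod 8 ⇒ (2 / 3) = -1]
  = 1    [(1 / 3) = 1]

1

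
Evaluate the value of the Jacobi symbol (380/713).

Factor out 2: 380 = 2^2·95. Since 713 ≡ 1 (mod 8), (2/713) = +1, and (2/713)^2 = +1. Now have (95/713).
713 ≡ 1 (mod 4), so quadratic reciprocity gives (95/713) = (713/95). Reduce: 713 ≡ 48 (mod 95). Now have (48/95).
Factor out 2: 48 = 2^4·3. Since 95 ≡ 7 (mod 8), (2/95) = +1, and (2/95)^4 = +1. Now have (3/95).
Both 3 ≡ 3 and 95 ≡ 3 (mod 4), so reciprocity gives (3/95) = -(95/3). Reduce: 95 ≡ 2 (mod 3). Now have -(2/3).
Factor out 2: 2 = 2. Since 3 ≡ 3 (mod 8), (2/3) = -1. Now have (1/3).
(1/3) = 1. Collecting the sign factors: 1.

1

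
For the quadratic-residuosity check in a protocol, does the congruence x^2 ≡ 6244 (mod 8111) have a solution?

(6244|8111)
  = (1561|8111)    [8111 ≡ 7 mod 8 ⇒ (2|8111)^2 = +1]
  = (8111|1561)    [QR: 1561 ≡ 1 mod 4, sign kept]
  = (306|1561)    [8111 ≡ 306 mod 1561]
  = (153|1561)    [1561 ≡ 1 mod 8 ⇒ (2|1561) = +1]
  = (1561|153)    [QR: 153 ≡ 1 mod 4, sign kept]
  = (31|153)    [1561 ≡ 31 mod 153]
  = (153|31)    [QR: 153 ≡ 1 mod 4, sign kept]
  = (29|31)    [153 ≡ 29 mod 31]
  = (31|29)    [QR: 29 ≡ 1 mod 4, sign kept]
  = (2|29)    [31 ≡ 2 mod 29]
  = -(1|29)    [29 ≡ 5 mod 8 ⇒ (2|29) = -1]
  = -1    [(1|29) = 1]
The Legendre symbol is -1, so x^2 ≡ 6244 (mod 8111) has no solution.

no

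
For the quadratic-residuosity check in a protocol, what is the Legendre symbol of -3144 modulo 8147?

-1

(-3144/8147)
  = (5003/8147)    [-3144 ≡ 5003 mod 8147]
  = -(8147/5003)    [QR: both ≡ 3 mod 4, sign flips]
  = -(3144/5003)    [8147 ≡ 3144 mod 5003]
  = (393/5003)    [5003 ≡ 3 mod 8 ⇒ (2/5003)^3 = -1]
  = (5003/393)    [QR: 393 ≡ 1 mod 4, sign kept]
  = (287/393)    [5003 ≡ 287 mod 393]
  = (393/287)    [QR: 393 ≡ 1 mod 4, sign kept]
  = (106/287)    [393 ≡ 106 mod 287]
  = (53/287)    [287 ≡ 7 mod 8 ⇒ (2/287) = +1]
  = (287/53)    [QR: 53 ≡ 1 mod 4, sign kept]
  = (22/53)    [287 ≡ 22 mod 53]
  = -(11/53)    [53 ≡ 5 mod 8 ⇒ (2/53) = -1]
  = -(53/11)    [QR: 53 ≡ 1 mod 4, sign kept]
  = -(9/11)    [53 ≡ 9 mod 11]
  = -(11/9)    [QR: 9 ≡ 1 mod 4, sign kept]
  = -(2/9)    [11 ≡ 2 mod 9]
  = -(1/9)    [9 ≡ 1 mod 8 ⇒ (2/9) = +1]
  = -1    [(1/9) = 1]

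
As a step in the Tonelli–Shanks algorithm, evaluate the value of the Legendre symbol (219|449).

449 ≡ 1 (mod 4), so quadratic reciprocity gives (219|449) = (449|219). Reduce: 449 ≡ 11 (mod 219). Now have (11|219).
Both 11 ≡ 3 and 219 ≡ 3 (mod 4), so reciprocity gives (11|219) = -(219|11). Reduce: 219 ≡ 10 (mod 11). Now have -(10|11).
Factor out 2: 10 = 2·5. Since 11 ≡ 3 (mod 8), (2|11) = -1. Now have (5|11).
5 ≡ 1 (mod 4), so quadratic reciprocity gives (5|11) = (11|5). Reduce: 11 ≡ 1 (mod 5). Now have (1|5).
(1|5) = 1. Collecting the sign factors: 1.

1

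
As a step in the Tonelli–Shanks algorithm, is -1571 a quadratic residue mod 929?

yes

(-1571/929)
  = (1571/929)    [929 ≡ 1 mod 4 ⇒ (-1/929) = +1]
  = (642/929)    [1571 ≡ 642 mod 929]
  = (321/929)    [929 ≡ 1 mod 8 ⇒ (2/929) = +1]
  = (929/321)    [QR: 321 ≡ 1 mod 4, sign kept]
  = (287/321)    [929 ≡ 287 mod 321]
  = (321/287)    [QR: 321 ≡ 1 mod 4, sign kept]
  = (34/287)    [321 ≡ 34 mod 287]
  = (17/287)    [287 ≡ 7 mod 8 ⇒ (2/287) = +1]
  = (287/17)    [QR: 17 ≡ 1 mod 4, sign kept]
  = (15/17)    [287 ≡ 15 mod 17]
  = (17/15)    [QR: 17 ≡ 1 mod 4, sign kept]
  = (2/15)    [17 ≡ 2 mod 15]
  = (1/15)    [15 ≡ 7 mod 8 ⇒ (2/15) = +1]
  = 1    [(1/15) = 1]
(-1571/929) = 1, and 929 is prime, so -1571 is a quadratic residue mod 929.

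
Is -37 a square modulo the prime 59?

yes

Pull out -1: (-37/59) = (-1/59)·(37/59). Since 59 ≡ 3 (mod 4), (-1/59) = -1. Now have -(37/59).
37 ≡ 1 (mod 4), so quadratic reciprocity gives (37/59) = (59/37). Reduce: 59 ≡ 22 (mod 37). Now have -(22/37).
Factor out 2: 22 = 2·11. Since 37 ≡ 5 (mod 8), (2/37) = -1. Now have (11/37).
37 ≡ 1 (mod 4), so quadratic reciprocity gives (11/37) = (37/11). Reduce: 37 ≡ 4 (mod 11). Now have (4/11).
Factor out 2: 4 = 2^2. Since 11 ≡ 3 (mod 8), (2/11) = -1, and (2/11)^2 = +1. Now have (1/11).
(1/11) = 1. Collecting the sign factors: 1.
(-37/59) = 1, and 59 is prime, so -37 is a quadratic residue mod 59.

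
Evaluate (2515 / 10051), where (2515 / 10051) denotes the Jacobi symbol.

(2515 / 10051)
  = -(10051 / 2515)    [QR: both ≡ 3 mod 4, sign flips]
  = -(2506 / 2515)    [10051 ≡ 2506 mod 2515]
  = (1253 / 2515)    [2515 ≡ 3 mod 8 ⇒ (2 / 2515) = -1]
  = (2515 / 1253)    [QR: 1253 ≡ 1 mod 4, sign kept]
  = (9 / 1253)    [2515 ≡ 9 mod 1253]
  = (1253 / 9)    [QR: 9 ≡ 1 mod 4, sign kept]
  = (2 / 9)    [1253 ≡ 2 mod 9]
  = (1 / 9)    [9 ≡ 1 mod 8 ⇒ (2 / 9) = +1]
  = 1    [(1 / 9) = 1]

1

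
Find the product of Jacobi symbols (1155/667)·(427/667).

By multiplicativity, (1155·427/667) = (1155/667)·(427/667).
First factor (1155/667):
Reduce the numerator: 1155 ≡ 488 (mod 667), so (1155/667) = (488/667).
Factor out 2: 488 = 2^3·61. Since 667 ≡ 3 (mod 8), (2/667) = -1, and (2/667)^3 = -1. Now have -(61/667).
61 ≡ 1 (mod 4), so quadratic reciprocity gives (61/667) = (667/61). Reduce: 667 ≡ 57 (mod 61). Now have -(57/61).
57 ≡ 1 (mod 4), so quadratic reciprocity gives (57/61) = (61/57). Reduce: 61 ≡ 4 (mod 57). Now have -(4/57).
Factor out 2: 4 = 2^2. Since 57 ≡ 1 (mod 8), (2/57) = +1, and (2/57)^2 = +1. Now have -(1/57).
(1/57) = 1. Collecting the sign factors: -1.
Second factor (427/667):
Both 427 ≡ 3 and 667 ≡ 3 (mod 4), so reciprocity gives (427/667) = -(667/427). Reduce: 667 ≡ 240 (mod 427). Now have -(240/427).
Factor out 2: 240 = 2^4·15. Since 427 ≡ 3 (mod 8), (2/427) = -1, and (2/427)^4 = +1. Now have -(15/427).
Both 15 ≡ 3 and 427 ≡ 3 (mod 4), so reciprocity gives (15/427) = -(427/15). Reduce: 427 ≡ 7 (mod 15). Now have (7/15).
Both 7 ≡ 3 and 15 ≡ 3 (mod 4), so reciprocity gives (7/15) = -(15/7). Reduce: 15 ≡ 1 (mod 7). Now have -(1/7).
(1/7) = 1. Collecting the sign factors: -1.
Product: (-1)·(-1) = 1.

1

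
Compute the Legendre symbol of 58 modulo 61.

1

(58|61)
  = -(29|61)    [61 ≡ 5 mod 8 ⇒ (2|61) = -1]
  = -(61|29)    [QR: 29 ≡ 1 mod 4, sign kept]
  = -(3|29)    [61 ≡ 3 mod 29]
  = -(29|3)    [QR: 29 ≡ 1 mod 4, sign kept]
  = -(2|3)    [29 ≡ 2 mod 3]
  = (1|3)    [3 ≡ 3 mod 8 ⇒ (2|3) = -1]
  = 1    [(1|3) = 1]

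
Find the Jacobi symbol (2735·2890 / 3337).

-1

By multiplicativity, (2735·2890 / 3337) = (2735 / 3337)·(2890 / 3337).
First factor (2735 / 3337):
(2735 / 3337)
  = (3337 / 2735)    [QR: 3337 ≡ 1 mod 4, sign kept]
  = (602 / 2735)    [3337 ≡ 602 mod 2735]
  = (301 / 2735)    [2735 ≡ 7 mod 8 ⇒ (2 / 2735) = +1]
  = (2735 / 301)    [QR: 301 ≡ 1 mod 4, sign kept]
  = (26 / 301)    [2735 ≡ 26 mod 301]
  = -(13 / 301)    [301 ≡ 5 mod 8 ⇒ (2 / 301) = -1]
  = -(301 / 13)    [QR: 13 ≡ 1 mod 4, sign kept]
  = -(2 / 13)    [301 ≡ 2 mod 13]
  = (1 / 13)    [13 ≡ 5 mod 8 ⇒ (2 / 13) = -1]
  = 1    [(1 / 13) = 1]
Second factor (2890 / 3337):
(2890 / 3337)
  = (1445 / 3337)    [3337 ≡ 1 mod 8 ⇒ (2 / 3337) = +1]
  = (3337 / 1445)    [QR: 1445 ≡ 1 mod 4, sign kept]
  = (447 / 1445)    [3337 ≡ 447 mod 1445]
  = (1445 / 447)    [QR: 1445 ≡ 1 mod 4, sign kept]
  = (104 / 447)    [1445 ≡ 104 mod 447]
  = (13 / 447)    [447 ≡ 7 mod 8 ⇒ (2 / 447)^3 = +1]
  = (447 / 13)    [QR: 13 ≡ 1 mod 4, sign kept]
  = (5 / 13)    [447 ≡ 5 mod 13]
  = (13 / 5)    [QR: 5 ≡ 1 mod 4, sign kept]
  = (3 / 5)    [13 ≡ 3 mod 5]
  = (5 / 3)    [QR: 5 ≡ 1 mod 4, sign kept]
  = (2 / 3)    [5 ≡ 2 mod 3]
  = -(1 / 3)    [3 ≡ 3 mod 8 ⇒ (2 / 3) = -1]
  = -1    [(1 / 3) = 1]
Product: (1)·(-1) = -1.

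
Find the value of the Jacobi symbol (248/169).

Reduce the numerator: 248 ≡ 79 (mod 169), so (248/169) = (79/169).
169 ≡ 1 (mod 4), so quadratic reciprocity gives (79/169) = (169/79). Reduce: 169 ≡ 11 (mod 79). Now have (11/79).
Both 11 ≡ 3 and 79 ≡ 3 (mod 4), so reciprocity gives (11/79) = -(79/11). Reduce: 79 ≡ 2 (mod 11). Now have -(2/11).
Factor out 2: 2 = 2. Since 11 ≡ 3 (mod 8), (2/11) = -1. Now have (1/11).
(1/11) = 1. Collecting the sign factors: 1.

1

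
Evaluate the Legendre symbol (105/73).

Reduce the numerator: 105 ≡ 32 (mod 73), so (105/73) = (32/73).
Factor out 2: 32 = 2^5. Since 73 ≡ 1 (mod 8), (2/73) = +1, and (2/73)^5 = +1. Now have (1/73).
(1/73) = 1. Collecting the sign factors: 1.

1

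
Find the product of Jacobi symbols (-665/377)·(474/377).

1

By multiplicativity, (-665·474/377) = (-665/377)·(474/377).
First factor (-665/377):
(-665/377)
  = (89/377)    [-665 ≡ 89 mod 377]
  = (377/89)    [QR: 89 ≡ 1 mod 4, sign kept]
  = (21/89)    [377 ≡ 21 mod 89]
  = (89/21)    [QR: 21 ≡ 1 mod 4, sign kept]
  = (5/21)    [89 ≡ 5 mod 21]
  = (21/5)    [QR: 5 ≡ 1 mod 4, sign kept]
  = (1/5)    [21 ≡ 1 mod 5]
  = 1    [(1/5) = 1]
Second factor (474/377):
(474/377)
  = (97/377)    [474 ≡ 97 mod 377]
  = (377/97)    [QR: 97 ≡ 1 mod 4, sign kept]
  = (86/97)    [377 ≡ 86 mod 97]
  = (43/97)    [97 ≡ 1 mod 8 ⇒ (2/97) = +1]
  = (97/43)    [QR: 97 ≡ 1 mod 4, sign kept]
  = (11/43)    [97 ≡ 11 mod 43]
  = -(43/11)    [QR: both ≡ 3 mod 4, sign flips]
  = -(10/11)    [43 ≡ 10 mod 11]
  = (5/11)    [11 ≡ 3 mod 8 ⇒ (2/11) = -1]
  = (11/5)    [QR: 5 ≡ 1 mod 4, sign kept]
  = (1/5)    [11 ≡ 1 mod 5]
  = 1    [(1/5) = 1]
Product: (1)·(1) = 1.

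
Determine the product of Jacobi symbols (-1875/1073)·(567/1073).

By multiplicativity, (-1875·567/1073) = (-1875/1073)·(567/1073).
First factor (-1875/1073):
Reduce the numerator: -1875 ≡ 271 (mod 1073), so (-1875/1073) = (271/1073).
1073 ≡ 1 (mod 4), so quadratic reciprocity gives (271/1073) = (1073/271). Reduce: 1073 ≡ 260 (mod 271). Now have (260/271).
Factor out 2: 260 = 2^2·65. Since 271 ≡ 7 (mod 8), (2/271) = +1, and (2/271)^2 = +1. Now have (65/271).
65 ≡ 1 (mod 4), so quadratic reciprocity gives (65/271) = (271/65). Reduce: 271 ≡ 11 (mod 65). Now have (11/65).
65 ≡ 1 (mod 4), so quadratic reciprocity gives (11/65) = (65/11). Reduce: 65 ≡ 10 (mod 11). Now have (10/11).
Factor out 2: 10 = 2·5. Since 11 ≡ 3 (mod 8), (2/11) = -1. Now have -(5/11).
5 ≡ 1 (mod 4), so quadratic reciprocity gives (5/11) = (11/5). Reduce: 11 ≡ 1 (mod 5). Now have -(1/5).
(1/5) = 1. Collecting the sign factors: -1.
Second factor (567/1073):
1073 ≡ 1 (mod 4), so quadratic reciprocity gives (567/1073) = (1073/567). Reduce: 1073 ≡ 506 (mod 567). Now have (506/567).
Factor out 2: 506 = 2·253. Since 567 ≡ 7 (mod 8), (2/567) = +1. Now have (253/567).
253 ≡ 1 (mod 4), so quadratic reciprocity gives (253/567) = (567/253). Reduce: 567 ≡ 61 (mod 253). Now have (61/253).
61 ≡ 1 (mod 4), so quadratic reciprocity gives (61/253) = (253/61). Reduce: 253 ≡ 9 (mod 61). Now have (9/61).
9 ≡ 1 (mod 4), so quadratic reciprocity gives (9/61) = (61/9). Reduce: 61 ≡ 7 (mod 9). Now have (7/9).
9 ≡ 1 (mod 4), so quadratic reciprocity gives (7/9) = (9/7). Reduce: 9 ≡ 2 (mod 7). Now have (2/7).
Factor out 2: 2 = 2. Since 7 ≡ 7 (mod 8), (2/7) = +1. Now have (1/7).
(1/7) = 1. Collecting the sign factors: 1.
Product: (-1)·(1) = -1.

-1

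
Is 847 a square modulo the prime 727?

Reduce the numerator: 847 ≡ 120 (mod 727), so (847/727) = (120/727).
Factor out 2: 120 = 2^3·15. Since 727 ≡ 7 (mod 8), (2/727) = +1, and (2/727)^3 = +1. Now have (15/727).
Both 15 ≡ 3 and 727 ≡ 3 (mod 4), so reciprocity gives (15/727) = -(727/15). Reduce: 727 ≡ 7 (mod 15). Now have -(7/15).
Both 7 ≡ 3 and 15 ≡ 3 (mod 4), so reciprocity gives (7/15) = -(15/7). Reduce: 15 ≡ 1 (mod 7). Now have (1/7).
(1/7) = 1. Collecting the sign factors: 1.
(847/727) = 1, and 727 is prime, so 847 is a quadratic residue mod 727.

yes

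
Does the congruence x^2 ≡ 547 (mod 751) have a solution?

no

(547|751)
  = -(751|547)    [QR: both ≡ 3 mod 4, sign flips]
  = -(204|547)    [751 ≡ 204 mod 547]
  = -(51|547)    [547 ≡ 3 mod 8 ⇒ (2|547)^2 = +1]
  = (547|51)    [QR: both ≡ 3 mod 4, sign flips]
  = (37|51)    [547 ≡ 37 mod 51]
  = (51|37)    [QR: 37 ≡ 1 mod 4, sign kept]
  = (14|37)    [51 ≡ 14 mod 37]
  = -(7|37)    [37 ≡ 5 mod 8 ⇒ (2|37) = -1]
  = -(37|7)    [QR: 37 ≡ 1 mod 4, sign kept]
  = -(2|7)    [37 ≡ 2 mod 7]
  = -(1|7)    [7 ≡ 7 mod 8 ⇒ (2|7) = +1]
  = -1    [(1|7) = 1]
The Legendre symbol is -1, so x^2 ≡ 547 (mod 751) has no solution.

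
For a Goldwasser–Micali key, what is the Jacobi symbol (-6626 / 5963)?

Reduce the numerator: -6626 ≡ 5300 (mod 5963), so (-6626 / 5963) = (5300 / 5963).
Factor out 2: 5300 = 2^2·1325. Since 5963 ≡ 3 (mod 8), (2 / 5963) = -1, and (2 / 5963)^2 = +1. Now have (1325 / 5963).
1325 ≡ 1 (mod 4), so quadratic reciprocity gives (1325 / 5963) = (5963 / 1325). Reduce: 5963 ≡ 663 (mod 1325). Now have (663 / 1325).
1325 ≡ 1 (mod 4), so quadratic reciprocity gives (663 / 1325) = (1325 / 663). Reduce: 1325 ≡ 662 (mod 663). Now have (662 / 663).
Factor out 2: 662 = 2·331. Since 663 ≡ 7 (mod 8), (2 / 663) = +1. Now have (331 / 663).
Both 331 ≡ 3 and 663 ≡ 3 (mod 4), so reciprocity gives (331 / 663) = -(663 / 331). Reduce: 663 ≡ 1 (mod 331). Now have -(1 / 331).
(1 / 331) = 1. Collecting the sign factors: -1.

-1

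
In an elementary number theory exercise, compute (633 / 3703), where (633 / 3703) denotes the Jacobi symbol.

(633 / 3703)
  = (3703 / 633)    [QR: 633 ≡ 1 mod 4, sign kept]
  = (538 / 633)    [3703 ≡ 538 mod 633]
  = (269 / 633)    [633 ≡ 1 mod 8 ⇒ (2 / 633) = +1]
  = (633 / 269)    [QR: 269 ≡ 1 mod 4, sign kept]
  = (95 / 269)    [633 ≡ 95 mod 269]
  = (269 / 95)    [QR: 269 ≡ 1 mod 4, sign kept]
  = (79 / 95)    [269 ≡ 79 mod 95]
  = -(95 / 79)    [QR: both ≡ 3 mod 4, sign flips]
  = -(16 / 79)    [95 ≡ 16 mod 79]
  = -(1 / 79)    [79 ≡ 7 mod 8 ⇒ (2 / 79)^4 = +1]
  = -1    [(1 / 79) = 1]

-1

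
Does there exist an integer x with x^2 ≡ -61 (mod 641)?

(-61/641)
  = (580/641)    [-61 ≡ 580 mod 641]
  = (145/641)    [641 ≡ 1 mod 8 ⇒ (2/641)^2 = +1]
  = (641/145)    [QR: 145 ≡ 1 mod 4, sign kept]
  = (61/145)    [641 ≡ 61 mod 145]
  = (145/61)    [QR: 61 ≡ 1 mod 4, sign kept]
  = (23/61)    [145 ≡ 23 mod 61]
  = (61/23)    [QR: 61 ≡ 1 mod 4, sign kept]
  = (15/23)    [61 ≡ 15 mod 23]
  = -(23/15)    [QR: both ≡ 3 mod 4, sign flips]
  = -(8/15)    [23 ≡ 8 mod 15]
  = -(1/15)    [15 ≡ 7 mod 8 ⇒ (2/15)^3 = +1]
  = -1    [(1/15) = 1]
The Legendre symbol is -1, so x^2 ≡ -61 (mod 641) has no solution.

no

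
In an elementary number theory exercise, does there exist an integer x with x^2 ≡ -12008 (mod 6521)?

no

(-12008/6521)
  = (1034/6521)    [-12008 ≡ 1034 mod 6521]
  = (517/6521)    [6521 ≡ 1 mod 8 ⇒ (2/6521) = +1]
  = (6521/517)    [QR: 517 ≡ 1 mod 4, sign kept]
  = (317/517)    [6521 ≡ 317 mod 517]
  = (517/317)    [QR: 317 ≡ 1 mod 4, sign kept]
  = (200/317)    [517 ≡ 200 mod 317]
  = -(25/317)    [317 ≡ 5 mod 8 ⇒ (2/317)^3 = -1]
  = -(317/25)    [QR: 25 ≡ 1 mod 4, sign kept]
  = -(17/25)    [317 ≡ 17 mod 25]
  = -(25/17)    [QR: 17 ≡ 1 mod 4, sign kept]
  = -(8/17)    [25 ≡ 8 mod 17]
  = -(1/17)    [17 ≡ 1 mod 8 ⇒ (2/17)^3 = +1]
  = -1    [(1/17) = 1]
(-12008/6521) = -1, and 6521 is prime, so -12008 is not a quadratic residue mod 6521.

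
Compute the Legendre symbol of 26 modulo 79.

(26|79)
  = (13|79)    [79 ≡ 7 mod 8 ⇒ (2|79) = +1]
  = (79|13)    [QR: 13 ≡ 1 mod 4, sign kept]
  = (1|13)    [79 ≡ 1 mod 13]
  = 1    [(1|13) = 1]

1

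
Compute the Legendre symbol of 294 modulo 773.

(294 / 773)
  = -(147 / 773)    [773 ≡ 5 mod 8 ⇒ (2 / 773) = -1]
  = -(773 / 147)    [QR: 773 ≡ 1 mod 4, sign kept]
  = -(38 / 147)    [773 ≡ 38 mod 147]
  = (19 / 147)    [147 ≡ 3 mod 8 ⇒ (2 / 147) = -1]
  = -(147 / 19)    [QR: both ≡ 3 mod 4, sign flips]
  = -(14 / 19)    [147 ≡ 14 mod 19]
  = (7 / 19)    [19 ≡ 3 mod 8 ⇒ (2 / 19) = -1]
  = -(19 / 7)    [QR: both ≡ 3 mod 4, sign flips]
  = -(5 / 7)    [19 ≡ 5 mod 7]
  = -(7 / 5)    [QR: 5 ≡ 1 mod 4, sign kept]
  = -(2 / 5)    [7 ≡ 2 mod 5]
  = (1 / 5)    [5 ≡ 5 mod 8 ⇒ (2 / 5) = -1]
  = 1    [(1 / 5) = 1]

1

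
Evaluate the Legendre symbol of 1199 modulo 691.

1

Reduce the numerator: 1199 ≡ 508 (mod 691), so (1199|691) = (508|691).
Factor out 2: 508 = 2^2·127. Since 691 ≡ 3 (mod 8), (2|691) = -1, and (2|691)^2 = +1. Now have (127|691).
Both 127 ≡ 3 and 691 ≡ 3 (mod 4), so reciprocity gives (127|691) = -(691|127). Reduce: 691 ≡ 56 (mod 127). Now have -(56|127).
Factor out 2: 56 = 2^3·7. Since 127 ≡ 7 (mod 8), (2|127) = +1, and (2|127)^3 = +1. Now have -(7|127).
Both 7 ≡ 3 and 127 ≡ 3 (mod 4), so reciprocity gives (7|127) = -(127|7). Reduce: 127 ≡ 1 (mod 7). Now have (1|7).
(1|7) = 1. Collecting the sign factors: 1.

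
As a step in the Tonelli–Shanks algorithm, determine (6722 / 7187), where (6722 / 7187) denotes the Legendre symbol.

(6722 / 7187)
  = -(3361 / 7187)    [7187 ≡ 3 mod 8 ⇒ (2 / 7187) = -1]
  = -(7187 / 3361)    [QR: 3361 ≡ 1 mod 4, sign kept]
  = -(465 / 3361)    [7187 ≡ 465 mod 3361]
  = -(3361 / 465)    [QR: 465 ≡ 1 mod 4, sign kept]
  = -(106 / 465)    [3361 ≡ 106 mod 465]
  = -(53 / 465)    [465 ≡ 1 mod 8 ⇒ (2 / 465) = +1]
  = -(465 / 53)    [QR: 53 ≡ 1 mod 4, sign kept]
  = -(41 / 53)    [465 ≡ 41 mod 53]
  = -(53 / 41)    [QR: 41 ≡ 1 mod 4, sign kept]
  = -(12 / 41)    [53 ≡ 12 mod 41]
  = -(3 / 41)    [41 ≡ 1 mod 8 ⇒ (2 / 41)^2 = +1]
  = -(41 / 3)    [QR: 41 ≡ 1 mod 4, sign kept]
  = -(2 / 3)    [41 ≡ 2 mod 3]
  = (1 / 3)    [3 ≡ 3 mod 8 ⇒ (2 / 3) = -1]
  = 1    [(1 / 3) = 1]

1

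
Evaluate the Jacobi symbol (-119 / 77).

0

(-119 / 77)
  = (119 / 77)    [77 ≡ 1 mod 4 ⇒ (-1 / 77) = +1]
  = (42 / 77)    [119 ≡ 42 mod 77]
  = -(21 / 77)    [77 ≡ 5 mod 8 ⇒ (2 / 77) = -1]
  = -(77 / 21)    [QR: 21 ≡ 1 mod 4, sign kept]
  = -(14 / 21)    [77 ≡ 14 mod 21]
  = (7 / 21)    [21 ≡ 5 mod 8 ⇒ (2 / 21) = -1]
  = (21 / 7)    [QR: 21 ≡ 1 mod 4, sign kept]
  = (0 / 7)    [21 ≡ 0 mod 7]
  = 0    [numerator 0, gcd > 1]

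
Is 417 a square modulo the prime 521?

(417/521)
  = (521/417)    [QR: 417 ≡ 1 mod 4, sign kept]
  = (104/417)    [521 ≡ 104 mod 417]
  = (13/417)    [417 ≡ 1 mod 8 ⇒ (2/417)^3 = +1]
  = (417/13)    [QR: 13 ≡ 1 mod 4, sign kept]
  = (1/13)    [417 ≡ 1 mod 13]
  = 1    [(1/13) = 1]
(417/521) = 1, and 521 is prime, so 417 is a quadratic residue mod 521.

yes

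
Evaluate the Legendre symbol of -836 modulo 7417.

(-836 / 7417)
  = (836 / 7417)    [7417 ≡ 1 mod 4 ⇒ (-1 / 7417) = +1]
  = (209 / 7417)    [7417 ≡ 1 mod 8 ⇒ (2 / 7417)^2 = +1]
  = (7417 / 209)    [QR: 209 ≡ 1 mod 4, sign kept]
  = (102 / 209)    [7417 ≡ 102 mod 209]
  = (51 / 209)    [209 ≡ 1 mod 8 ⇒ (2 / 209) = +1]
  = (209 / 51)    [QR: 209 ≡ 1 mod 4, sign kept]
  = (5 / 51)    [209 ≡ 5 mod 51]
  = (51 / 5)    [QR: 5 ≡ 1 mod 4, sign kept]
  = (1 / 5)    [51 ≡ 1 mod 5]
  = 1    [(1 / 5) = 1]

1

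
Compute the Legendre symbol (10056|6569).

(10056|6569)
  = (3487|6569)    [10056 ≡ 3487 mod 6569]
  = (6569|3487)    [QR: 6569 ≡ 1 mod 4, sign kept]
  = (3082|3487)    [6569 ≡ 3082 mod 3487]
  = (1541|3487)    [3487 ≡ 7 mod 8 ⇒ (2|3487) = +1]
  = (3487|1541)    [QR: 1541 ≡ 1 mod 4, sign kept]
  = (405|1541)    [3487 ≡ 405 mod 1541]
  = (1541|405)    [QR: 405 ≡ 1 mod 4, sign kept]
  = (326|405)    [1541 ≡ 326 mod 405]
  = -(163|405)    [405 ≡ 5 mod 8 ⇒ (2|405) = -1]
  = -(405|163)    [QR: 405 ≡ 1 mod 4, sign kept]
  = -(79|163)    [405 ≡ 79 mod 163]
  = (163|79)    [QR: both ≡ 3 mod 4, sign flips]
  = (5|79)    [163 ≡ 5 mod 79]
  = (79|5)    [QR: 5 ≡ 1 mod 4, sign kept]
  = (4|5)    [79 ≡ 4 mod 5]
  = (1|5)    [5 ≡ 5 mod 8 ⇒ (2|5)^2 = +1]
  = 1    [(1|5) = 1]

1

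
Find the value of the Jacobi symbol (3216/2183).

Reduce the numerator: 3216 ≡ 1033 (mod 2183), so (3216/2183) = (1033/2183).
1033 ≡ 1 (mod 4), so quadratic reciprocity gives (1033/2183) = (2183/1033). Reduce: 2183 ≡ 117 (mod 1033). Now have (117/1033).
117 ≡ 1 (mod 4), so quadratic reciprocity gives (117/1033) = (1033/117). Reduce: 1033 ≡ 97 (mod 117). Now have (97/117).
97 ≡ 1 (mod 4), so quadratic reciprocity gives (97/117) = (117/97). Reduce: 117 ≡ 20 (mod 97). Now have (20/97).
Factor out 2: 20 = 2^2·5. Since 97 ≡ 1 (mod 8), (2/97) = +1, and (2/97)^2 = +1. Now have (5/97).
5 ≡ 1 (mod 4), so quadratic reciprocity gives (5/97) = (97/5). Reduce: 97 ≡ 2 (mod 5). Now have (2/5).
Factor out 2: 2 = 2. Since 5 ≡ 5 (mod 8), (2/5) = -1. Now have -(1/5).
(1/5) = 1. Collecting the sign factors: -1.

-1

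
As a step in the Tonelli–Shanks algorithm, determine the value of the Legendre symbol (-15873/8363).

1

(-15873/8363)
  = -(15873/8363)    [8363 ≡ 3 mod 4 ⇒ (-1/8363) = -1]
  = -(7510/8363)    [15873 ≡ 7510 mod 8363]
  = (3755/8363)    [8363 ≡ 3 mod 8 ⇒ (2/8363) = -1]
  = -(8363/3755)    [QR: both ≡ 3 mod 4, sign flips]
  = -(853/3755)    [8363 ≡ 853 mod 3755]
  = -(3755/853)    [QR: 853 ≡ 1 mod 4, sign kept]
  = -(343/853)    [3755 ≡ 343 mod 853]
  = -(853/343)    [QR: 853 ≡ 1 mod 4, sign kept]
  = -(167/343)    [853 ≡ 167 mod 343]
  = (343/167)    [QR: both ≡ 3 mod 4, sign flips]
  = (9/167)    [343 ≡ 9 mod 167]
  = (167/9)    [QR: 9 ≡ 1 mod 4, sign kept]
  = (5/9)    [167 ≡ 5 mod 9]
  = (9/5)    [QR: 5 ≡ 1 mod 4, sign kept]
  = (4/5)    [9 ≡ 4 mod 5]
  = (1/5)    [5 ≡ 5 mod 8 ⇒ (2/5)^2 = +1]
  = 1    [(1/5) = 1]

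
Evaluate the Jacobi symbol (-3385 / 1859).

1

Reduce the numerator: -3385 ≡ 333 (mod 1859), so (-3385 / 1859) = (333 / 1859).
333 ≡ 1 (mod 4), so quadratic reciprocity gives (333 / 1859) = (1859 / 333). Reduce: 1859 ≡ 194 (mod 333). Now have (194 / 333).
Factor out 2: 194 = 2·97. Since 333 ≡ 5 (mod 8), (2 / 333) = -1. Now have -(97 / 333).
97 ≡ 1 (mod 4), so quadratic reciprocity gives (97 / 333) = (333 / 97). Reduce: 333 ≡ 42 (mod 97). Now have -(42 / 97).
Factor out 2: 42 = 2·21. Since 97 ≡ 1 (mod 8), (2 / 97) = +1. Now have -(21 / 97).
21 ≡ 1 (mod 4), so quadratic reciprocity gives (21 / 97) = (97 / 21). Reduce: 97 ≡ 13 (mod 21). Now have -(13 / 21).
13 ≡ 1 (mod 4), so quadratic reciprocity gives (13 / 21) = (21 / 13). Reduce: 21 ≡ 8 (mod 13). Now have -(8 / 13).
Factor out 2: 8 = 2^3. Since 13 ≡ 5 (mod 8), (2 / 13) = -1, and (2 / 13)^3 = -1. Now have (1 / 13).
(1 / 13) = 1. Collecting the sign factors: 1.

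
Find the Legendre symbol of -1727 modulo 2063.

(-1727/2063)
  = (336/2063)    [-1727 ≡ 336 mod 2063]
  = (21/2063)    [2063 ≡ 7 mod 8 ⇒ (2/2063)^4 = +1]
  = (2063/21)    [QR: 21 ≡ 1 mod 4, sign kept]
  = (5/21)    [2063 ≡ 5 mod 21]
  = (21/5)    [QR: 5 ≡ 1 mod 4, sign kept]
  = (1/5)    [21 ≡ 1 mod 5]
  = 1    [(1/5) = 1]

1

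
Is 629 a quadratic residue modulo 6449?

(629/6449)
  = (6449/629)    [QR: 629 ≡ 1 mod 4, sign kept]
  = (159/629)    [6449 ≡ 159 mod 629]
  = (629/159)    [QR: 629 ≡ 1 mod 4, sign kept]
  = (152/159)    [629 ≡ 152 mod 159]
  = (19/159)    [159 ≡ 7 mod 8 ⇒ (2/159)^3 = +1]
  = -(159/19)    [QR: both ≡ 3 mod 4, sign flips]
  = -(7/19)    [159 ≡ 7 mod 19]
  = (19/7)    [QR: both ≡ 3 mod 4, sign flips]
  = (5/7)    [19 ≡ 5 mod 7]
  = (7/5)    [QR: 5 ≡ 1 mod 4, sign kept]
  = (2/5)    [7 ≡ 2 mod 5]
  = -(1/5)    [5 ≡ 5 mod 8 ⇒ (2/5) = -1]
  = -1    [(1/5) = 1]
The Legendre symbol is -1, so x^2 ≡ 629 (mod 6449) has no solution.

no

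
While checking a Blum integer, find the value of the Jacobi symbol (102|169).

(102|169)
  = (51|169)    [169 ≡ 1 mod 8 ⇒ (2|169) = +1]
  = (169|51)    [QR: 169 ≡ 1 mod 4, sign kept]
  = (16|51)    [169 ≡ 16 mod 51]
  = (1|51)    [51 ≡ 3 mod 8 ⇒ (2|51)^4 = +1]
  = 1    [(1|51) = 1]

1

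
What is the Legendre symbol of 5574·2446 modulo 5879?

By multiplicativity, (5574·2446/5879) = (5574/5879)·(2446/5879).
First factor (5574/5879):
(5574/5879)
  = (2787/5879)    [5879 ≡ 7 mod 8 ⇒ (2/5879) = +1]
  = -(5879/2787)    [QR: both ≡ 3 mod 4, sign flips]
  = -(305/2787)    [5879 ≡ 305 mod 2787]
  = -(2787/305)    [QR: 305 ≡ 1 mod 4, sign kept]
  = -(42/305)    [2787 ≡ 42 mod 305]
  = -(21/305)    [305 ≡ 1 mod 8 ⇒ (2/305) = +1]
  = -(305/21)    [QR: 21 ≡ 1 mod 4, sign kept]
  = -(11/21)    [305 ≡ 11 mod 21]
  = -(21/11)    [QR: 21 ≡ 1 mod 4, sign kept]
  = -(10/11)    [21 ≡ 10 mod 11]
  = (5/11)    [11 ≡ 3 mod 8 ⇒ (2/11) = -1]
  = (11/5)    [QR: 5 ≡ 1 mod 4, sign kept]
  = (1/5)    [11 ≡ 1 mod 5]
  = 1    [(1/5) = 1]
Second factor (2446/5879):
(2446/5879)
  = (1223/5879)    [5879 ≡ 7 mod 8 ⇒ (2/5879) = +1]
  = -(5879/1223)    [QR: both ≡ 3 mod 4, sign flips]
  = -(987/1223)    [5879 ≡ 987 mod 1223]
  = (1223/987)    [QR: both ≡ 3 mod 4, sign flips]
  = (236/987)    [1223 ≡ 236 mod 987]
  = (59/987)    [987 ≡ 3 mod 8 ⇒ (2/987)^2 = +1]
  = -(987/59)    [QR: both ≡ 3 mod 4, sign flips]
  = -(43/59)    [987 ≡ 43 mod 59]
  = (59/43)    [QR: both ≡ 3 mod 4, sign flips]
  = (16/43)    [59 ≡ 16 mod 43]
  = (1/43)    [43 ≡ 3 mod 8 ⇒ (2/43)^4 = +1]
  = 1    [(1/43) = 1]
Product: (1)·(1) = 1.

1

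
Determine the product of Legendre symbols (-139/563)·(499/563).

-1

By multiplicativity, (-139·499/563) = (-139/563)·(499/563).
First factor (-139/563):
(-139/563)
  = -(139/563)    [563 ≡ 3 mod 4 ⇒ (-1/563) = -1]
  = (563/139)    [QR: both ≡ 3 mod 4, sign flips]
  = (7/139)    [563 ≡ 7 mod 139]
  = -(139/7)    [QR: both ≡ 3 mod 4, sign flips]
  = -(6/7)    [139 ≡ 6 mod 7]
  = -(3/7)    [7 ≡ 7 mod 8 ⇒ (2/7) = +1]
  = (7/3)    [QR: both ≡ 3 mod 4, sign flips]
  = (1/3)    [7 ≡ 1 mod 3]
  = 1    [(1/3) = 1]
Second factor (499/563):
(499/563)
  = -(563/499)    [QR: both ≡ 3 mod 4, sign flips]
  = -(64/499)    [563 ≡ 64 mod 499]
  = -(1/499)    [499 ≡ 3 mod 8 ⇒ (2/499)^6 = +1]
  = -1    [(1/499) = 1]
Product: (1)·(-1) = -1.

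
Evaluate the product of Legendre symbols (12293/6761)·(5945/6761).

1

By multiplicativity, (12293·5945/6761) = (12293/6761)·(5945/6761).
First factor (12293/6761):
Reduce the numerator: 12293 ≡ 5532 (mod 6761), so (12293/6761) = (5532/6761).
Factor out 2: 5532 = 2^2·1383. Since 6761 ≡ 1 (mod 8), (2/6761) = +1, and (2/6761)^2 = +1. Now have (1383/6761).
6761 ≡ 1 (mod 4), so quadratic reciprocity gives (1383/6761) = (6761/1383). Reduce: 6761 ≡ 1229 (mod 1383). Now have (1229/1383).
1229 ≡ 1 (mod 4), so quadratic reciprocity gives (1229/1383) = (1383/1229). Reduce: 1383 ≡ 154 (mod 1229). Now have (154/1229).
Factor out 2: 154 = 2·77. Since 1229 ≡ 5 (mod 8), (2/1229) = -1. Now have -(77/1229).
77 ≡ 1 (mod 4), so quadratic reciprocity gives (77/1229) = (1229/77). Reduce: 1229 ≡ 74 (mod 77). Now have -(74/77).
Factor out 2: 74 = 2·37. Since 77 ≡ 5 (mod 8), (2/77) = -1. Now have (37/77).
37 ≡ 1 (mod 4), so quadratic reciprocity gives (37/77) = (77/37). Reduce: 77 ≡ 3 (mod 37). Now have (3/37).
37 ≡ 1 (mod 4), so quadratic reciprocity gives (3/37) = (37/3). Reduce: 37 ≡ 1 (mod 3). Now have (1/3).
(1/3) = 1. Collecting the sign factors: 1.
Second factor (5945/6761):
5945 ≡ 1 (mod 4), so quadratic reciprocity gives (5945/6761) = (6761/5945). Reduce: 6761 ≡ 816 (mod 5945). Now have (816/5945).
Factor out 2: 816 = 2^4·51. Since 5945 ≡ 1 (mod 8), (2/5945) = +1, and (2/5945)^4 = +1. Now have (51/5945).
5945 ≡ 1 (mod 4), so quadratic reciprocity gives (51/5945) = (5945/51). Reduce: 5945 ≡ 29 (mod 51). Now have (29/51).
29 ≡ 1 (mod 4), so quadratic reciprocity gives (29/51) = (51/29). Reduce: 51 ≡ 22 (mod 29). Now have (22/29).
Factor out 2: 22 = 2·11. Since 29 ≡ 5 (mod 8), (2/29) = -1. Now have -(11/29).
29 ≡ 1 (mod 4), so quadratic reciprocity gives (11/29) = (29/11). Reduce: 29 ≡ 7 (mod 11). Now have -(7/11).
Both 7 ≡ 3 and 11 ≡ 3 (mod 4), so reciprocity gives (7/11) = -(11/7). Reduce: 11 ≡ 4 (mod 7). Now have (4/7).
Factor out 2: 4 = 2^2. Since 7 ≡ 7 (mod 8), (2/7) = +1, and (2/7)^2 = +1. Now have (1/7).
(1/7) = 1. Collecting the sign factors: 1.
Product: (1)·(1) = 1.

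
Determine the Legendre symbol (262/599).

-1

Factor out 2: 262 = 2·131. Since 599 ≡ 7 (mod 8), (2/599) = +1. Now have (131/599).
Both 131 ≡ 3 and 599 ≡ 3 (mod 4), so reciprocity gives (131/599) = -(599/131). Reduce: 599 ≡ 75 (mod 131). Now have -(75/131).
Both 75 ≡ 3 and 131 ≡ 3 (mod 4), so reciprocity gives (75/131) = -(131/75). Reduce: 131 ≡ 56 (mod 75). Now have (56/75).
Factor out 2: 56 = 2^3·7. Since 75 ≡ 3 (mod 8), (2/75) = -1, and (2/75)^3 = -1. Now have -(7/75).
Both 7 ≡ 3 and 75 ≡ 3 (mod 4), so reciprocity gives (7/75) = -(75/7). Reduce: 75 ≡ 5 (mod 7). Now have (5/7).
5 ≡ 1 (mod 4), so quadratic reciprocity gives (5/7) = (7/5). Reduce: 7 ≡ 2 (mod 5). Now have (2/5).
Factor out 2: 2 = 2. Since 5 ≡ 5 (mod 8), (2/5) = -1. Now have -(1/5).
(1/5) = 1. Collecting the sign factors: -1.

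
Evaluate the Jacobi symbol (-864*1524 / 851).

1

By multiplicativity, (-864·1524 / 851) = (-864 / 851)·(1524 / 851).
First factor (-864 / 851):
(-864 / 851)
  = -(864 / 851)    [851 ≡ 3 mod 4 ⇒ (-1 / 851) = -1]
  = -(13 / 851)    [864 ≡ 13 mod 851]
  = -(851 / 13)    [QR: 13 ≡ 1 mod 4, sign kept]
  = -(6 / 13)    [851 ≡ 6 mod 13]
  = (3 / 13)    [13 ≡ 5 mod 8 ⇒ (2 / 13) = -1]
  = (13 / 3)    [QR: 13 ≡ 1 mod 4, sign kept]
  = (1 / 3)    [13 ≡ 1 mod 3]
  = 1    [(1 / 3) = 1]
Second factor (1524 / 851):
(1524 / 851)
  = (673 / 851)    [1524 ≡ 673 mod 851]
  = (851 / 673)    [QR: 673 ≡ 1 mod 4, sign kept]
  = (178 / 673)    [851 ≡ 178 mod 673]
  = (89 / 673)    [673 ≡ 1 mod 8 ⇒ (2 / 673) = +1]
  = (673 / 89)    [QR: 89 ≡ 1 mod 4, sign kept]
  = (50 / 89)    [673 ≡ 50 mod 89]
  = (25 / 89)    [89 ≡ 1 mod 8 ⇒ (2 / 89) = +1]
  = (89 / 25)    [QR: 25 ≡ 1 mod 4, sign kept]
  = (14 / 25)    [89 ≡ 14 mod 25]
  = (7 / 25)    [25 ≡ 1 mod 8 ⇒ (2 / 25) = +1]
  = (25 / 7)    [QR: 25 ≡ 1 mod 4, sign kept]
  = (4 / 7)    [25 ≡ 4 mod 7]
  = (1 / 7)    [7 ≡ 7 mod 8 ⇒ (2 / 7)^2 = +1]
  = 1    [(1 / 7) = 1]
Product: (1)·(1) = 1.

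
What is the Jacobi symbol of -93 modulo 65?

1

Reduce the numerator: -93 ≡ 37 (mod 65), so (-93|65) = (37|65).
37 ≡ 1 (mod 4), so quadratic reciprocity gives (37|65) = (65|37). Reduce: 65 ≡ 28 (mod 37). Now have (28|37).
Factor out 2: 28 = 2^2·7. Since 37 ≡ 5 (mod 8), (2|37) = -1, and (2|37)^2 = +1. Now have (7|37).
37 ≡ 1 (mod 4), so quadratic reciprocity gives (7|37) = (37|7). Reduce: 37 ≡ 2 (mod 7). Now have (2|7).
Factor out 2: 2 = 2. Since 7 ≡ 7 (mod 8), (2|7) = +1. Now have (1|7).
(1|7) = 1. Collecting the sign factors: 1.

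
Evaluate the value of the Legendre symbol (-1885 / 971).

1

Reduce the numerator: -1885 ≡ 57 (mod 971), so (-1885 / 971) = (57 / 971).
57 ≡ 1 (mod 4), so quadratic reciprocity gives (57 / 971) = (971 / 57). Reduce: 971 ≡ 2 (mod 57). Now have (2 / 57).
Factor out 2: 2 = 2. Since 57 ≡ 1 (mod 8), (2 / 57) = +1. Now have (1 / 57).
(1 / 57) = 1. Collecting the sign factors: 1.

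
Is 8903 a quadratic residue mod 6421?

yes

Reduce the numerator: 8903 ≡ 2482 (mod 6421), so (8903|6421) = (2482|6421).
Factor out 2: 2482 = 2·1241. Since 6421 ≡ 5 (mod 8), (2|6421) = -1. Now have -(1241|6421).
1241 ≡ 1 (mod 4), so quadratic reciprocity gives (1241|6421) = (6421|1241). Reduce: 6421 ≡ 216 (mod 1241). Now have -(216|1241).
Factor out 2: 216 = 2^3·27. Since 1241 ≡ 1 (mod 8), (2|1241) = +1, and (2|1241)^3 = +1. Now have -(27|1241).
1241 ≡ 1 (mod 4), so quadratic reciprocity gives (27|1241) = (1241|27). Reduce: 1241 ≡ 26 (mod 27). Now have -(26|27).
Factor out 2: 26 = 2·13. Since 27 ≡ 3 (mod 8), (2|27) = -1. Now have (13|27).
13 ≡ 1 (mod 4), so quadratic reciprocity gives (13|27) = (27|13). Reduce: 27 ≡ 1 (mod 13). Now have (1|13).
(1|13) = 1. Collecting the sign factors: 1.
(8903|6421) = 1, and 6421 is prime, so 8903 is a quadratic residue mod 6421.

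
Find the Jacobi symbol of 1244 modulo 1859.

(1244 / 1859)
  = (311 / 1859)    [1859 ≡ 3 mod 8 ⇒ (2 / 1859)^2 = +1]
  = -(1859 / 311)    [QR: both ≡ 3 mod 4, sign flips]
  = -(304 / 311)    [1859 ≡ 304 mod 311]
  = -(19 / 311)    [311 ≡ 7 mod 8 ⇒ (2 / 311)^4 = +1]
  = (311 / 19)    [QR: both ≡ 3 mod 4, sign flips]
  = (7 / 19)    [311 ≡ 7 mod 19]
  = -(19 / 7)    [QR: both ≡ 3 mod 4, sign flips]
  = -(5 / 7)    [19 ≡ 5 mod 7]
  = -(7 / 5)    [QR: 5 ≡ 1 mod 4, sign kept]
  = -(2 / 5)    [7 ≡ 2 mod 5]
  = (1 / 5)    [5 ≡ 5 mod 8 ⇒ (2 / 5) = -1]
  = 1    [(1 / 5) = 1]

1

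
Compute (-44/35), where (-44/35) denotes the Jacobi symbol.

Pull out -1: (-44/35) = (-1/35)·(44/35). Since 35 ≡ 3 (mod 4), (-1/35) = -1. Now have -(44/35).
Reduce the numerator: 44 ≡ 9 (mod 35), so (44/35) = (9/35).
9 ≡ 1 (mod 4), so quadratic reciprocity gives (9/35) = (35/9). Reduce: 35 ≡ 8 (mod 9). Now have -(8/9).
Factor out 2: 8 = 2^3. Since 9 ≡ 1 (mod 8), (2/9) = +1, and (2/9)^3 = +1. Now have -(1/9).
(1/9) = 1. Collecting the sign factors: -1.

-1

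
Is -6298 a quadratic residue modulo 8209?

no

Reduce the numerator: -6298 ≡ 1911 (mod 8209), so (-6298/8209) = (1911/8209).
8209 ≡ 1 (mod 4), so quadratic reciprocity gives (1911/8209) = (8209/1911). Reduce: 8209 ≡ 565 (mod 1911). Now have (565/1911).
565 ≡ 1 (mod 4), so quadratic reciprocity gives (565/1911) = (1911/565). Reduce: 1911 ≡ 216 (mod 565). Now have (216/565).
Factor out 2: 216 = 2^3·27. Since 565 ≡ 5 (mod 8), (2/565) = -1, and (2/565)^3 = -1. Now have -(27/565).
565 ≡ 1 (mod 4), so quadratic reciprocity gives (27/565) = (565/27). Reduce: 565 ≡ 25 (mod 27). Now have -(25/27).
25 ≡ 1 (mod 4), so quadratic reciprocity gives (25/27) = (27/25). Reduce: 27 ≡ 2 (mod 25). Now have -(2/25).
Factor out 2: 2 = 2. Since 25 ≡ 1 (mod 8), (2/25) = +1. Now have -(1/25).
(1/25) = 1. Collecting the sign factors: -1.
The Legendre symbol is -1, so x^2 ≡ -6298 (mod 8209) has no solution.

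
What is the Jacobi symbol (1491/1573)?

1573 ≡ 1 (mod 4), so quadratic reciprocity gives (1491/1573) = (1573/1491). Reduce: 1573 ≡ 82 (mod 1491). Now have (82/1491).
Factor out 2: 82 = 2·41. Since 1491 ≡ 3 (mod 8), (2/1491) = -1. Now have -(41/1491).
41 ≡ 1 (mod 4), so quadratic reciprocity gives (41/1491) = (1491/41). Reduce: 1491 ≡ 15 (mod 41). Now have -(15/41).
41 ≡ 1 (mod 4), so quadratic reciprocity gives (15/41) = (41/15). Reduce: 41 ≡ 11 (mod 15). Now have -(11/15).
Both 11 ≡ 3 and 15 ≡ 3 (mod 4), so reciprocity gives (11/15) = -(15/11). Reduce: 15 ≡ 4 (mod 11). Now have (4/11).
Factor out 2: 4 = 2^2. Since 11 ≡ 3 (mod 8), (2/11) = -1, and (2/11)^2 = +1. Now have (1/11).
(1/11) = 1. Collecting the sign factors: 1.

1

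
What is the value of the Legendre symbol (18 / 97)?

1

(18 / 97)
  = (9 / 97)    [97 ≡ 1 mod 8 ⇒ (2 / 97) = +1]
  = (97 / 9)    [QR: 9 ≡ 1 mod 4, sign kept]
  = (7 / 9)    [97 ≡ 7 mod 9]
  = (9 / 7)    [QR: 9 ≡ 1 mod 4, sign kept]
  = (2 / 7)    [9 ≡ 2 mod 7]
  = (1 / 7)    [7 ≡ 7 mod 8 ⇒ (2 / 7) = +1]
  = 1    [(1 / 7) = 1]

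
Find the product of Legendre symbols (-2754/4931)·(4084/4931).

-1

By multiplicativity, (-2754·4084/4931) = (-2754/4931)·(4084/4931).
First factor (-2754/4931):
Reduce the numerator: -2754 ≡ 2177 (mod 4931), so (-2754/4931) = (2177/4931).
2177 ≡ 1 (mod 4), so quadratic reciprocity gives (2177/4931) = (4931/2177). Reduce: 4931 ≡ 577 (mod 2177). Now have (577/2177).
577 ≡ 1 (mod 4), so quadratic reciprocity gives (577/2177) = (2177/577). Reduce: 2177 ≡ 446 (mod 577). Now have (446/577).
Factor out 2: 446 = 2·223. Since 577 ≡ 1 (mod 8), (2/577) = +1. Now have (223/577).
577 ≡ 1 (mod 4), so quadratic reciprocity gives (223/577) = (577/223). Reduce: 577 ≡ 131 (mod 223). Now have (131/223).
Both 131 ≡ 3 and 223 ≡ 3 (mod 4), so reciprocity gives (131/223) = -(223/131). Reduce: 223 ≡ 92 (mod 131). Now have -(92/131).
Factor out 2: 92 = 2^2·23. Since 131 ≡ 3 (mod 8), (2/131) = -1, and (2/131)^2 = +1. Now have -(23/131).
Both 23 ≡ 3 and 131 ≡ 3 (mod 4), so reciprocity gives (23/131) = -(131/23). Reduce: 131 ≡ 16 (mod 23). Now have (16/23).
Factor out 2: 16 = 2^4. Since 23 ≡ 7 (mod 8), (2/23) = +1, and (2/23)^4 = +1. Now have (1/23).
(1/23) = 1. Collecting the sign factors: 1.
Second factor (4084/4931):
Factor out 2: 4084 = 2^2·1021. Since 4931 ≡ 3 (mod 8), (2/4931) = -1, and (2/4931)^2 = +1. Now have (1021/4931).
1021 ≡ 1 (mod 4), so quadratic reciprocity gives (1021/4931) = (4931/1021). Reduce: 4931 ≡ 847 (mod 1021). Now have (847/1021).
1021 ≡ 1 (mod 4), so quadratic reciprocity gives (847/1021) = (1021/847). Reduce: 1021 ≡ 174 (mod 847). Now have (174/847).
Factor out 2: 174 = 2·87. Since 847 ≡ 7 (mod 8), (2/847) = +1. Now have (87/847).
Both 87 ≡ 3 and 847 ≡ 3 (mod 4), so reciprocity gives (87/847) = -(847/87). Reduce: 847 ≡ 64 (mod 87). Now have -(64/87).
Factor out 2: 64 = 2^6. Since 87 ≡ 7 (mod 8), (2/87) = +1, and (2/87)^6 = +1. Now have -(1/87).
(1/87) = 1. Collecting the sign factors: -1.
Product: (1)·(-1) = -1.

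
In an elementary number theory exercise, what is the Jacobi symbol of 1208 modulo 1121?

Reduce the numerator: 1208 ≡ 87 (mod 1121), so (1208/1121) = (87/1121).
1121 ≡ 1 (mod 4), so quadratic reciprocity gives (87/1121) = (1121/87). Reduce: 1121 ≡ 77 (mod 87). Now have (77/87).
77 ≡ 1 (mod 4), so quadratic reciprocity gives (77/87) = (87/77). Reduce: 87 ≡ 10 (mod 77). Now have (10/77).
Factor out 2: 10 = 2·5. Since 77 ≡ 5 (mod 8), (2/77) = -1. Now have -(5/77).
5 ≡ 1 (mod 4), so quadratic reciprocity gives (5/77) = (77/5). Reduce: 77 ≡ 2 (mod 5). Now have -(2/5).
Factor out 2: 2 = 2. Since 5 ≡ 5 (mod 8), (2/5) = -1. Now have (1/5).
(1/5) = 1. Collecting the sign factors: 1.

1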